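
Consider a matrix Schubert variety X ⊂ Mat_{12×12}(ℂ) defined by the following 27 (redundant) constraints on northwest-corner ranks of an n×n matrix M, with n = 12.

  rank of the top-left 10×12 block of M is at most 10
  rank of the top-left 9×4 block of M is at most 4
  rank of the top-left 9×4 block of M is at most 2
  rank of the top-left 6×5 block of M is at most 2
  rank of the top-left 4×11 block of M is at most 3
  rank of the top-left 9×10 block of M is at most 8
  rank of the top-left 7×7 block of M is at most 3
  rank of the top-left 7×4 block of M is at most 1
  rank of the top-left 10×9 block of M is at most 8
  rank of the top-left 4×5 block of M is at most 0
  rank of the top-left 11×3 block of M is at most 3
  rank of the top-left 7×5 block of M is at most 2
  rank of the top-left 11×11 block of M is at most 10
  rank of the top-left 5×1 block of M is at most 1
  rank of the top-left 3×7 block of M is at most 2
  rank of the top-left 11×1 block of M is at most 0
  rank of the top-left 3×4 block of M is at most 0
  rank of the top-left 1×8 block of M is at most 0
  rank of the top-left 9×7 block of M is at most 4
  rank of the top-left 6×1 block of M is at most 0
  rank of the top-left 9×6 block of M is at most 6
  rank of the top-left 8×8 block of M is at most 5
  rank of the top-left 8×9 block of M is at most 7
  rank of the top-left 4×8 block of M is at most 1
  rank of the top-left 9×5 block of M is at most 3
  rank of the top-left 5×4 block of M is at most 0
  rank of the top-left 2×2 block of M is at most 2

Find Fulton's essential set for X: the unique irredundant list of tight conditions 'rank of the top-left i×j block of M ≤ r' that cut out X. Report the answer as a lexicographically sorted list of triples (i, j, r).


Reconstructing r_w from the 27 given conditions:

  0  0  0  0  0  0  0  0  1  1  1  1
  0  0  0  0  0  1  1  1  2  2  2  2
  0  0  0  0  0  1  1  1  2  3  3  3
  0  0  0  0  0  1  1  1  2  3  3  4
  0  0  0  0  1  2  2  2  3  4  4  5
  0  1  1  1  2  3  3  3  4  5  5  6
  0  1  1  1  2  3  3  4  5  6  6  7
  0  1  2  2  3  4  4  5  6  7  7  8
  0  1  2  2  3  4  4  5  6  7  8  9
  0  1  2  3  4  5  5  6  7  8  9  10
  0  1  2  3  4  5  6  7  8  9  10  11
  1  2  3  4  5  6  7  8  9  10  11  12

giving w = (9, 6, 10, 12, 5, 2, 8, 3, 11, 4, 7, 1) via Δ²R.

D(w) has 43 cells with 10 SE-corners; essential set:

[(1, 8, 0), (4, 5, 0), (4, 8, 1), (4, 11, 3), (5, 4, 0), (7, 4, 1), (7, 7, 3), (9, 4, 2), (9, 7, 4), (11, 1, 0)]


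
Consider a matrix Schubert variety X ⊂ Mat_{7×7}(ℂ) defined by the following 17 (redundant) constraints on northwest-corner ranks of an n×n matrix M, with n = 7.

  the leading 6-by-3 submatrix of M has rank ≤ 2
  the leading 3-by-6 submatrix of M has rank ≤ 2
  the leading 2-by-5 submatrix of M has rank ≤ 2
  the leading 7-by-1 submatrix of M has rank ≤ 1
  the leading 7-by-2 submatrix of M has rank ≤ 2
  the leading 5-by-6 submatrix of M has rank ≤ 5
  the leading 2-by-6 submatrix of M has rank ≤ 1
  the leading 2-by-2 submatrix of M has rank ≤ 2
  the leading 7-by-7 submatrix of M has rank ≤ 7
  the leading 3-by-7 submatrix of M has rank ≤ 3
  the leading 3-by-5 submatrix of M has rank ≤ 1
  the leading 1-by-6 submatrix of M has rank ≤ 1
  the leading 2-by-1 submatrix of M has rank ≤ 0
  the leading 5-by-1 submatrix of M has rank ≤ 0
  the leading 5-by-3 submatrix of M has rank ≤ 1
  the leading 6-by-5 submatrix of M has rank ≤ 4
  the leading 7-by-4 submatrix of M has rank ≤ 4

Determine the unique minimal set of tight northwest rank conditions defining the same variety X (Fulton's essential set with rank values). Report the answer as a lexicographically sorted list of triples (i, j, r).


Recovering R(i,j) via the rank-extension bound from the 17 conditions:

  R[1]: 0  1  1  1  1  1  1
  R[2]: 0  1  1  1  1  1  2
  R[3]: 0  1  1  1  1  2  3
  R[4]: 0  1  1  2  2  3  4
  R[5]: 0  1  1  2  3  4  5
  R[6]: 1  2  2  3  4  5  6
  R[7]: 1  2  3  4  5  6  7

so w = (2, 7, 6, 4, 5, 1, 3).

Rothe diagram D(w) (14 cells), 4 SE-corners (essential conditions):

[(2, 6, 1), (3, 5, 1), (5, 1, 0), (5, 3, 1)]


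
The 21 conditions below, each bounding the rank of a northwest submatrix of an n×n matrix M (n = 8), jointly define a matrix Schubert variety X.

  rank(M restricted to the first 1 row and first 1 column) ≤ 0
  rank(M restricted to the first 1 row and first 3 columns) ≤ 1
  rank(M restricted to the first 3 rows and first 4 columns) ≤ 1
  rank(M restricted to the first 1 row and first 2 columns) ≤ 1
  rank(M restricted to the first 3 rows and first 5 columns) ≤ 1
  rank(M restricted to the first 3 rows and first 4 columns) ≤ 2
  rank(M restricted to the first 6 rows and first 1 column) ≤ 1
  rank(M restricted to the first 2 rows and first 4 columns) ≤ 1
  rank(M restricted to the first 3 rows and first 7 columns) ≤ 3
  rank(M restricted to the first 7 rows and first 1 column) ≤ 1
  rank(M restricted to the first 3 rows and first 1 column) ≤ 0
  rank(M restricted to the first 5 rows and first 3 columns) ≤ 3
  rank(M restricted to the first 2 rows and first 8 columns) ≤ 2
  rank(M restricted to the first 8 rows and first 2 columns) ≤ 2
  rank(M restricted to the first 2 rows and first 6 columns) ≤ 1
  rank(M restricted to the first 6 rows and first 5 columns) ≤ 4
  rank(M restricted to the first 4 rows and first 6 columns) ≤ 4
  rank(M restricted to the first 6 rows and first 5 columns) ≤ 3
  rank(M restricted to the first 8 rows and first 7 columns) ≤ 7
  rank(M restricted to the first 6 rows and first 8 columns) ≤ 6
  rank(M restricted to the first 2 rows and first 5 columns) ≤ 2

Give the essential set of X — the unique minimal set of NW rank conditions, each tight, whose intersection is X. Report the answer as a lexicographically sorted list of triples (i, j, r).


Reconstructing r_w from the 21 given conditions:

  0 1 1 1 1 1 1 1
  0 1 1 1 1 1 2 2
  0 1 1 1 1 2 3 3
  1 2 2 2 2 3 4 4
  1 2 3 3 3 4 5 5
  1 2 3 3 3 4 5 6
  1 2 3 4 4 5 6 7
  1 2 3 4 5 6 7 8

hence w(1..8) = (2, 7, 6, 1, 3, 8, 4, 5).

ℓ(w)=12; the 4 essential cells (i,j,r):

[(2, 6, 1), (3, 1, 0), (3, 5, 1), (6, 5, 3)]


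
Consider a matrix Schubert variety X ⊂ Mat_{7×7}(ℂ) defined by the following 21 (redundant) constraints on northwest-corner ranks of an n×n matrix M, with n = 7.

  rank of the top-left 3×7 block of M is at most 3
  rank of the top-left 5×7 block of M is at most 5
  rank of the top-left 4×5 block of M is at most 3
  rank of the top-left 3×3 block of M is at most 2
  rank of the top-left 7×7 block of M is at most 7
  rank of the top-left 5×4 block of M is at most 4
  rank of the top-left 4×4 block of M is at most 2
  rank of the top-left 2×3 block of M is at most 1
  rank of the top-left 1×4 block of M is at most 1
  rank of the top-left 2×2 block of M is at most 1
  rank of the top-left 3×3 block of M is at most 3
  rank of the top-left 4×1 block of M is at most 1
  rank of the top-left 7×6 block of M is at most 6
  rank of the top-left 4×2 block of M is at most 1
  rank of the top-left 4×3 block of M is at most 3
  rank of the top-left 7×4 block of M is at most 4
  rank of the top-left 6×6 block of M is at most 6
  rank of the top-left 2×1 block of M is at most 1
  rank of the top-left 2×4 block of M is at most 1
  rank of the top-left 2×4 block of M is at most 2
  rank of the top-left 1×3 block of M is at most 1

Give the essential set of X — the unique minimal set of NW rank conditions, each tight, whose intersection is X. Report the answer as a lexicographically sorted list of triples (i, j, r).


Reconstructing r_w from the 21 given conditions:

  R[1]: 1 1 1 1 1 1 1
  R[2]: 1 1 1 1 2 2 2
  R[3]: 1 1 2 2 3 3 3
  R[4]: 1 1 2 2 3 4 4
  R[5]: 1 2 3 3 4 5 5
  R[6]: 1 2 3 4 5 6 6
  R[7]: 1 2 3 4 5 6 7

reading off 1-entries of Δ²R: w = (1, 5, 3, 6, 2, 4, 7).

D(w) has 6 cells with 3 SE-corners; essential set:

[(2, 4, 1), (4, 2, 1), (4, 4, 2)]


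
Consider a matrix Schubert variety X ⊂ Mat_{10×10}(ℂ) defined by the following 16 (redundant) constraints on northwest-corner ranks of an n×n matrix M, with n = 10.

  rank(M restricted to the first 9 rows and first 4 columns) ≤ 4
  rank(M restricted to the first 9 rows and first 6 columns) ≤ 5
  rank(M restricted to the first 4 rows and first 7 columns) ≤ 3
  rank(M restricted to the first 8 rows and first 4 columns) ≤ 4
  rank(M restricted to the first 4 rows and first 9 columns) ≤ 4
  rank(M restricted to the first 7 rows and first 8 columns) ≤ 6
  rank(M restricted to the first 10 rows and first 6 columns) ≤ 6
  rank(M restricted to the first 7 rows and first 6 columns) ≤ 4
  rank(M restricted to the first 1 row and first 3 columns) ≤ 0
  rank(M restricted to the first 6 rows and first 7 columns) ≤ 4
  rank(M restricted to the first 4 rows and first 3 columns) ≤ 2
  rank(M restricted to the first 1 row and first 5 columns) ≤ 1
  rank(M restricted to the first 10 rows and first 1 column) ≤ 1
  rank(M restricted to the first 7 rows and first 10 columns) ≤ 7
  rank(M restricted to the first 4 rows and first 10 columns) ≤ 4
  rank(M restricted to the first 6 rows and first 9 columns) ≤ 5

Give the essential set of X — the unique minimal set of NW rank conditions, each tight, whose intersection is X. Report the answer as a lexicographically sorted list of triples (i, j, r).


Computing R[i][j] = min implied NW-rank bound (n=10, 16 conditions):

  row 1: 0  0  0  1  1  1  1  1  1  1
  row 2: 1  1  1  2  2  2  2  2  2  2
  row 3: 1  2  2  3  3  3  3  3  3  3
  row 4: 1  2  2  3  3  3  3  4  4  4
  row 5: 1  2  3  4  4  4  4  5  5  5
  row 6: 1  2  3  4  4  4  4  5  5  6
  row 7: 1  2  3  4  4  4  5  6  6  7
  row 8: 1  2  3  4  5  5  6  7  7  8
  row 9: 1  2  3  4  5  5  6  7  8  9
  row 10: 1  2  3  4  5  6  7  8  9  10

reading off 1-entries of Δ²R: w = (4, 1, 2, 8, 3, 10, 7, 5, 9, 6).

Fulton essential set (7 of the 14 Rothe cells):

[(1, 3, 0), (4, 3, 2), (4, 7, 3), (6, 7, 4), (6, 9, 5), (7, 6, 4), (9, 6, 5)]


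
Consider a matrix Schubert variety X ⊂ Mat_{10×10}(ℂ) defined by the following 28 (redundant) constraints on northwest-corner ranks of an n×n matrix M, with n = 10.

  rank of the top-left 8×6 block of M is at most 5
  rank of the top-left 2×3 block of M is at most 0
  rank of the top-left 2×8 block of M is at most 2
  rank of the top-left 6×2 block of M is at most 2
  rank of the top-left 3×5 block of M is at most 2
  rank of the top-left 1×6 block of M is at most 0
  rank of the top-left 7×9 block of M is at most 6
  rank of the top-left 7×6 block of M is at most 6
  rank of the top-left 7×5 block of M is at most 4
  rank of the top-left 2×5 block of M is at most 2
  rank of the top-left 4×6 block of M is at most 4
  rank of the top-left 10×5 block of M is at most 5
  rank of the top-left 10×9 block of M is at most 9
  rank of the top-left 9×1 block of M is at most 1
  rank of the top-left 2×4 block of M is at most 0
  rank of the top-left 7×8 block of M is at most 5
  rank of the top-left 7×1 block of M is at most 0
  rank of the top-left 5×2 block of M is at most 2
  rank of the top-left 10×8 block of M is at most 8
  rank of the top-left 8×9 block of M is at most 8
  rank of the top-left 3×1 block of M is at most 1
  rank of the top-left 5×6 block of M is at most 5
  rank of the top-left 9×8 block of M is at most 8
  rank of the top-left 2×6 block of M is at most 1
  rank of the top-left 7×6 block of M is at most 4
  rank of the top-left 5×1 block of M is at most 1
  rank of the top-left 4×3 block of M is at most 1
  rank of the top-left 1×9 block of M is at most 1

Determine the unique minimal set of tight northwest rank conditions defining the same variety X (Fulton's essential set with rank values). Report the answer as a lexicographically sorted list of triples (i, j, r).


Reconstructing r_w from the 28 given conditions:

  R[1]: 0  0  0  0  0  0  1  1  1  1
  R[2]: 0  0  0  0  1  1  2  2  2  2
  R[3]: 0  1  1  1  2  2  3  3  3  3
  R[4]: 0  1  1  2  3  3  4  4  4  4
  R[5]: 0  1  2  3  4  4  5  5  5  5
  R[6]: 0  1  2  3  4  4  5  5  6  6
  R[7]: 0  1  2  3  4  4  5  5  6  7
  R[8]: 1  2  3  4  5  5  6  6  7  8
  R[9]: 1  2  3  4  5  6  7  7  8  9
  R[10]: 1  2  3  4  5  6  7  8  9  10

second differences of R give the permutation w = (7, 5, 2, 4, 3, 9, 10, 1, 6, 8).

Fulton essential set (6 of the 20 Rothe cells):

[(1, 6, 0), (2, 4, 0), (4, 3, 1), (7, 1, 0), (7, 6, 4), (7, 8, 5)]


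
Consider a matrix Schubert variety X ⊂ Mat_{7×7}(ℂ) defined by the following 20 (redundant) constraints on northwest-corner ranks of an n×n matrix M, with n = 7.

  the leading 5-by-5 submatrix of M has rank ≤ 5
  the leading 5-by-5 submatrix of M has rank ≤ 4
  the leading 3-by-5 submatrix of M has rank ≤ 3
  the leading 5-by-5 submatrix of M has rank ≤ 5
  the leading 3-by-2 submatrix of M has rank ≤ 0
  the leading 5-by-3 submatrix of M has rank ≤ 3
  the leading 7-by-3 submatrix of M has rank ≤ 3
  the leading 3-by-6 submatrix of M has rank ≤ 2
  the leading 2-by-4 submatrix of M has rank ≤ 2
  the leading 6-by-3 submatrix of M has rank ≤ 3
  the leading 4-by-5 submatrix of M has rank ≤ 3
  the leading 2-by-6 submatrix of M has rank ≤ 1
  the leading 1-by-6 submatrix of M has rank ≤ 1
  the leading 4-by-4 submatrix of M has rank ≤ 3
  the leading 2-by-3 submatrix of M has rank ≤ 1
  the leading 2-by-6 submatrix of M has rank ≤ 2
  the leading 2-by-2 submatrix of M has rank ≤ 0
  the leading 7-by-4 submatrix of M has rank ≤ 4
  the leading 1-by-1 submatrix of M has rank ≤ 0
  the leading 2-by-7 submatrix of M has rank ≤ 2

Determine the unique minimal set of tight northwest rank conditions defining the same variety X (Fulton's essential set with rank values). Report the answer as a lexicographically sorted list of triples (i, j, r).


The tightest implied rank at each (i,j), from the 20 conditions:

  R[1]: 0 | 0 | 1 | 1 | 1 | 1 | 1
  R[2]: 0 | 0 | 1 | 1 | 1 | 1 | 2
  R[3]: 0 | 0 | 1 | 2 | 2 | 2 | 3
  R[4]: 1 | 1 | 2 | 3 | 3 | 3 | 4
  R[5]: 1 | 2 | 3 | 4 | 4 | 4 | 5
  R[6]: 1 | 2 | 3 | 4 | 5 | 5 | 6
  R[7]: 1 | 2 | 3 | 4 | 5 | 6 | 7

the unique w with this rank table is (3, 7, 4, 1, 2, 5, 6).

Fulton essential set (2 of the 9 Rothe cells):

[(2, 6, 1), (3, 2, 0)]


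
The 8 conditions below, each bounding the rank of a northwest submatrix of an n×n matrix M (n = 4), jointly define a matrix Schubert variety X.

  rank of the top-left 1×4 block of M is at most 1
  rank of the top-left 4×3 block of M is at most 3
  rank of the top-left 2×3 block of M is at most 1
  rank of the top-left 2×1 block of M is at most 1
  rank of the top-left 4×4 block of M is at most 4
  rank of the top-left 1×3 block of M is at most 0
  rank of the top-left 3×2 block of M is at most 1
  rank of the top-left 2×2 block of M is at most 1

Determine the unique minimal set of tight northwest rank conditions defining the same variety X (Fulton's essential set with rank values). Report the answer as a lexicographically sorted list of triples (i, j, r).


Rank table r_w(4×4) implied by the 8 constraints:

  R[1]: 0 0 0 1
  R[2]: 1 1 1 2
  R[3]: 1 1 2 3
  R[4]: 1 2 3 4

so w = (4, 1, 3, 2).

D(w) has 4 cells with 2 SE-corners; essential set:

[(1, 3, 0), (3, 2, 1)]


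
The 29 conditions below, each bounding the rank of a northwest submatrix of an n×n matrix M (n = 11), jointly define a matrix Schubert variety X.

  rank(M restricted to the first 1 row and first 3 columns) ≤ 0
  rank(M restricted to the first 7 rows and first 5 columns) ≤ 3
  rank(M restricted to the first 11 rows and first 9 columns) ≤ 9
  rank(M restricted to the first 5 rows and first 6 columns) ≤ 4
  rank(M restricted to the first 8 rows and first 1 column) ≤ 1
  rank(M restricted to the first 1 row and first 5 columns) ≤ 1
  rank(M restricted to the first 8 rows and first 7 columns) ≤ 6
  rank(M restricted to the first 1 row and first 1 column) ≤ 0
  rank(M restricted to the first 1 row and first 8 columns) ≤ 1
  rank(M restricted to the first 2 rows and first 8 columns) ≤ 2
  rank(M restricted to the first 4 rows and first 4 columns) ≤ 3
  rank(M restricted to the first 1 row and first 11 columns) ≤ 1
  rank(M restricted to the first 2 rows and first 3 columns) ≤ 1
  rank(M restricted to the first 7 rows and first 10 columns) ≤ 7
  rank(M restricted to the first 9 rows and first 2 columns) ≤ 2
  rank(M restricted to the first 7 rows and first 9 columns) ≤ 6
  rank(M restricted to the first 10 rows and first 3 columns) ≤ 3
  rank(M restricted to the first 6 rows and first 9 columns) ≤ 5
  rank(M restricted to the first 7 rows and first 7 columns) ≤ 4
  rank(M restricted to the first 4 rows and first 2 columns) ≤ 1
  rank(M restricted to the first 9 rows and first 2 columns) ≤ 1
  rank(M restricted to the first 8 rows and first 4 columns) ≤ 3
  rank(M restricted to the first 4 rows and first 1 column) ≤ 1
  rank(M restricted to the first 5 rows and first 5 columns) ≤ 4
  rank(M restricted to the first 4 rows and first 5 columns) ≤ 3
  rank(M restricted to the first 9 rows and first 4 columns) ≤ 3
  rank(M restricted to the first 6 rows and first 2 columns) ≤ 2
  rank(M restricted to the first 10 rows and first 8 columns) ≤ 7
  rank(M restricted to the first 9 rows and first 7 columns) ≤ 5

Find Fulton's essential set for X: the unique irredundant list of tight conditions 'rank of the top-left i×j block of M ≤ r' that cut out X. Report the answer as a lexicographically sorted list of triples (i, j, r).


Recovering R(i,j) via the rank-extension bound from the 29 conditions:

  i=1: 0, 0, 0, 1, 1, 1, 1, 1, 1, 1, 1
  i=2: 1, 1, 1, 2, 2, 2, 2, 2, 2, 2, 2
  i=3: 1, 1, 2, 3, 3, 3, 3, 3, 3, 3, 3
  i=4: 1, 1, 2, 3, 3, 4, 4, 4, 4, 4, 4
  i=5: 1, 1, 2, 3, 3, 4, 4, 5, 5, 5, 5
  i=6: 1, 1, 2, 3, 3, 4, 4, 5, 5, 6, 6
  i=7: 1, 1, 2, 3, 3, 4, 4, 5, 6, 7, 7
  i=8: 1, 1, 2, 3, 4, 5, 5, 6, 7, 8, 8
  i=9: 1, 1, 2, 3, 4, 5, 5, 6, 7, 8, 9
  i=10: 1, 2, 3, 4, 5, 6, 6, 7, 8, 9, 10
  i=11: 1, 2, 3, 4, 5, 6, 7, 8, 9, 10, 11

so w = (4, 1, 3, 6, 8, 10, 9, 5, 11, 2, 7).

6 SE-corners of the 19-cell Rothe diagram give Ess(w):

[(1, 3, 0), (6, 9, 5), (7, 5, 3), (7, 7, 4), (9, 2, 1), (9, 7, 5)]


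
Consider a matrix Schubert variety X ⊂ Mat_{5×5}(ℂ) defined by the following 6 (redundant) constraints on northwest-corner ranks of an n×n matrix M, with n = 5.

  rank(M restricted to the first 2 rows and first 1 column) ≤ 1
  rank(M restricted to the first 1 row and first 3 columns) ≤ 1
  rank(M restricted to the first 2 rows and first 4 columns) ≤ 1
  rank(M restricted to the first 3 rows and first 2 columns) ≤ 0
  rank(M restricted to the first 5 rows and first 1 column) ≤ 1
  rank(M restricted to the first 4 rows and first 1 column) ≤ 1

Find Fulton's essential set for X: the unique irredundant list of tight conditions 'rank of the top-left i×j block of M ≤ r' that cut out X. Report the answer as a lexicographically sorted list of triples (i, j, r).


Propagating the 6 rank bounds to every northwest block:

  i=1: 0, 0, 1, 1, 1
  i=2: 0, 0, 1, 1, 2
  i=3: 0, 0, 1, 2, 3
  i=4: 1, 1, 2, 3, 4
  i=5: 1, 2, 3, 4, 5

giving w = (3, 5, 4, 1, 2) via Δ²R.

2 SE-corners of the 7-cell Rothe diagram give Ess(w):

[(2, 4, 1), (3, 2, 0)]


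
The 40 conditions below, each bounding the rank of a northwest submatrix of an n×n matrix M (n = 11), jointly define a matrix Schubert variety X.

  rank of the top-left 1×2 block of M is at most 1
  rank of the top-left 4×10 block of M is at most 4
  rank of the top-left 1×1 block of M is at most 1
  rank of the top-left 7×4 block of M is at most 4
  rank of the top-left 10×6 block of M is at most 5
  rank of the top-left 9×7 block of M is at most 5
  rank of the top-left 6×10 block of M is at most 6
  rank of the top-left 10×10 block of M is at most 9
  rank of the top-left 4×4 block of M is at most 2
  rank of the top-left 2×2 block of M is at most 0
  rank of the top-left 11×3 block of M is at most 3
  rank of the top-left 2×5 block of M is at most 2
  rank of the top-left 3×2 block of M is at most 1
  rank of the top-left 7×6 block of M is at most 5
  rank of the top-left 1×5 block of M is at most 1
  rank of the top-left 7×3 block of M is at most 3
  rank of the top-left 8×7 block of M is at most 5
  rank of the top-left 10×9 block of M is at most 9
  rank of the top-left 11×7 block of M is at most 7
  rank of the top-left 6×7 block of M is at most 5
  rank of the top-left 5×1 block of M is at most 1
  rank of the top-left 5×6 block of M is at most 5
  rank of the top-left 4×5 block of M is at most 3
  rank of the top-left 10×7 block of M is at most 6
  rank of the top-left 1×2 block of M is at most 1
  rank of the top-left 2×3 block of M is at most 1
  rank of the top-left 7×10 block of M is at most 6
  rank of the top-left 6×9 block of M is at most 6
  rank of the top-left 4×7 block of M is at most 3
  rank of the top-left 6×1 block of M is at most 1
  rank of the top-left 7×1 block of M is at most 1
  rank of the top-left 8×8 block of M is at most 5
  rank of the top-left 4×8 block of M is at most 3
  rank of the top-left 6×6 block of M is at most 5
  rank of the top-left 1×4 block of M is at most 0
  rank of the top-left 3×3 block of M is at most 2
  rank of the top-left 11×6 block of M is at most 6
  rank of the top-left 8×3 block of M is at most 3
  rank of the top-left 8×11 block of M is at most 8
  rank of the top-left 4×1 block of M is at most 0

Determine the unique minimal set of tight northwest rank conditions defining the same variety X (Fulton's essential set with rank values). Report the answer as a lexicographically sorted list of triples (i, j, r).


Rank table r_w(11×11) implied by the 40 constraints:

  R[1]: 0  0  0  0  1  1  1  1  1  1  1
  R[2]: 0  0  1  1  2  2  2  2  2  2  2
  R[3]: 0  1  2  2  3  3  3  3  3  3  3
  R[4]: 0  1  2  2  3  3  3  3  4  4  4
  R[5]: 1  2  3  3  4  4  4  4  5  5  5
  R[6]: 1  2  3  4  5  5  5  5  6  6  6
  R[7]: 1  2  3  4  5  5  5  5  6  6  7
  R[8]: 1  2  3  4  5  5  5  5  6  7  8
  R[9]: 1  2  3  4  5  5  5  6  7  8  9
  R[10]: 1  2  3  4  5  5  6  7  8  9  10
  R[11]: 1  2  3  4  5  6  7  8  9  10  11

giving w = (5, 3, 2, 9, 1, 4, 11, 10, 8, 7, 6) via Δ²R.

Rothe diagram D(w) (22 cells), 9 SE-corners (essential conditions):

[(1, 4, 0), (2, 2, 0), (4, 1, 0), (4, 4, 2), (4, 8, 3), (7, 10, 6), (8, 8, 5), (9, 7, 5), (10, 6, 5)]


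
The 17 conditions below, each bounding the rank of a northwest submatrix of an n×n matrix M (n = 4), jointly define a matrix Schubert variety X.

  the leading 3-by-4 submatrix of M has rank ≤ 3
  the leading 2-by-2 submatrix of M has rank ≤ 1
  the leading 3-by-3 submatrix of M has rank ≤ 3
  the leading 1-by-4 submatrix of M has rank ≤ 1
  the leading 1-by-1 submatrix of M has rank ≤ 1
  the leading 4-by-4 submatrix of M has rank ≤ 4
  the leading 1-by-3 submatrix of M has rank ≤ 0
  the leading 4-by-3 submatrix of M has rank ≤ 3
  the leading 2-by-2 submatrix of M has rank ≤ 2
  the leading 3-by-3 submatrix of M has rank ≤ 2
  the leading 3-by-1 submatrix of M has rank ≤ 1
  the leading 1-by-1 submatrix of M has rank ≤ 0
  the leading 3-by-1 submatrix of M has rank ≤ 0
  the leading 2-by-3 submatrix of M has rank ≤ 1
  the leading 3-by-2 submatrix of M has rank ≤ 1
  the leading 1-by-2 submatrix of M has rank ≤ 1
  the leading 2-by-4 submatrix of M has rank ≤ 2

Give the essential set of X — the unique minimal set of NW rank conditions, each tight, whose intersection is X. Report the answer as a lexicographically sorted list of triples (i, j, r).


Propagating the 17 rank bounds to every northwest block:

  R[1]: 0 0 0 1
  R[2]: 0 1 1 2
  R[3]: 0 1 2 3
  R[4]: 1 2 3 4

hence w(1..4) = (4, 2, 3, 1).

ℓ(w)=5; the 2 essential cells (i,j,r):

[(1, 3, 0), (3, 1, 0)]


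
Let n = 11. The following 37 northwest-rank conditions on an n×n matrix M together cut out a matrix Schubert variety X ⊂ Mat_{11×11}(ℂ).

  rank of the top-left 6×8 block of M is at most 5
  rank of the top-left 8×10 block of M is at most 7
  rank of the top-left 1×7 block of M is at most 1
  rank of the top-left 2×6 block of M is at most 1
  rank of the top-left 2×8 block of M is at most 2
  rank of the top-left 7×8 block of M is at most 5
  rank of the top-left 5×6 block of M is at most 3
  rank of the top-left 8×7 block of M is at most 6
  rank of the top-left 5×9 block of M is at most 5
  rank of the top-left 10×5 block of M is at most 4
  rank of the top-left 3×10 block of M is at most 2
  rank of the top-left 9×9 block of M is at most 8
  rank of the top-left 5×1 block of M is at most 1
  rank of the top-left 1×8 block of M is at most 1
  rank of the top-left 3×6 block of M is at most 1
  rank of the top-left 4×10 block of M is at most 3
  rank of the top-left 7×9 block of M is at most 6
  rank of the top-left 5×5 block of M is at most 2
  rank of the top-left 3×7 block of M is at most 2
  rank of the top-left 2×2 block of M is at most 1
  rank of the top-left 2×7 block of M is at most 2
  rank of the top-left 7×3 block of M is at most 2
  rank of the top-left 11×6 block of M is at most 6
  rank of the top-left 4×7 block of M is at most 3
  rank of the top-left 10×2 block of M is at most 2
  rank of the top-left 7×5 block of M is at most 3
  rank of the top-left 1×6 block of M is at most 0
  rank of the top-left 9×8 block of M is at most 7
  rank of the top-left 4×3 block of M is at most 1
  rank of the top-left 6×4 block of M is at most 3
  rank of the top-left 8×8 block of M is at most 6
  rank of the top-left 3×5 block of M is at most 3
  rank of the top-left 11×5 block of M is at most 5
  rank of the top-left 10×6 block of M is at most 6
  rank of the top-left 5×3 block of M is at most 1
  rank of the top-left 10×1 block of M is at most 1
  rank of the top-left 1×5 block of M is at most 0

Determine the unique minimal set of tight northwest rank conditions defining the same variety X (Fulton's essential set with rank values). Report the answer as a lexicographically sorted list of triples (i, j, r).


Rank table r_w(11×11) implied by the 37 constraints:

  R[1]: 0 0 0 0 0 0 1 1 1 1 1
  R[2]: 1 1 1 1 1 1 2 2 2 2 2
  R[3]: 1 1 1 1 1 1 2 2 2 2 3
  R[4]: 1 1 1 2 2 2 3 3 3 3 4
  R[5]: 1 1 1 2 2 3 4 4 4 4 5
  R[6]: 1 2 2 3 3 4 5 5 5 5 6
  R[7]: 1 2 2 3 3 4 5 5 6 6 7
  R[8]: 1 2 3 4 4 5 6 6 7 7 8
  R[9]: 1 2 3 4 4 5 6 7 8 8 9
  R[10]: 1 2 3 4 4 5 6 7 8 9 10
  R[11]: 1 2 3 4 5 6 7 8 9 10 11

reading off 1-entries of Δ²R: w = (7, 1, 11, 4, 6, 2, 9, 3, 8, 10, 5).

Rothe diagram D(w) (24 cells), 9 SE-corners (essential conditions):

[(1, 6, 0), (3, 6, 1), (3, 10, 2), (5, 3, 1), (5, 5, 2), (7, 3, 2), (7, 5, 3), (7, 8, 5), (10, 5, 4)]


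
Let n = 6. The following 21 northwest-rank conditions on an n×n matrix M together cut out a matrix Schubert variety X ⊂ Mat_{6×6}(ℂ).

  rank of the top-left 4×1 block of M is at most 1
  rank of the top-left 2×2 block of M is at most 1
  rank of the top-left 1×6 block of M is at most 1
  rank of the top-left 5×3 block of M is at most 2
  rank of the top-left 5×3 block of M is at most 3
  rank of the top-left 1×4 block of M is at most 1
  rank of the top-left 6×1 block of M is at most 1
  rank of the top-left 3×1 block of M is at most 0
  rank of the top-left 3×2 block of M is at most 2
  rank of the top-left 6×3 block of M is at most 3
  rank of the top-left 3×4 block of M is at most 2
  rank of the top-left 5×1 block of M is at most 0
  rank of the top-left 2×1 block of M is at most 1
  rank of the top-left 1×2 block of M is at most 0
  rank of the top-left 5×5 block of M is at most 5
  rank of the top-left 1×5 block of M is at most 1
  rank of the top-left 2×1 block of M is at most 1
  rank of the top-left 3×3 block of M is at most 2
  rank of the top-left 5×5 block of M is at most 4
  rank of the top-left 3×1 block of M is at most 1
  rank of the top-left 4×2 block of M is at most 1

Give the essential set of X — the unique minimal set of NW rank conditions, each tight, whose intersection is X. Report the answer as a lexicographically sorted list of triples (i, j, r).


Reconstructing r_w from the 21 given conditions:

  i=1: 0  0  1  1  1  1
  i=2: 0  1  2  2  2  2
  i=3: 0  1  2  2  3  3
  i=4: 0  1  2  3  4  4
  i=5: 0  1  2  3  4  5
  i=6: 1  2  3  4  5  6

second differences of R give the permutation w = (3, 2, 5, 4, 6, 1).

Fulton essential set (3 of the 7 Rothe cells):

[(1, 2, 0), (3, 4, 2), (5, 1, 0)]


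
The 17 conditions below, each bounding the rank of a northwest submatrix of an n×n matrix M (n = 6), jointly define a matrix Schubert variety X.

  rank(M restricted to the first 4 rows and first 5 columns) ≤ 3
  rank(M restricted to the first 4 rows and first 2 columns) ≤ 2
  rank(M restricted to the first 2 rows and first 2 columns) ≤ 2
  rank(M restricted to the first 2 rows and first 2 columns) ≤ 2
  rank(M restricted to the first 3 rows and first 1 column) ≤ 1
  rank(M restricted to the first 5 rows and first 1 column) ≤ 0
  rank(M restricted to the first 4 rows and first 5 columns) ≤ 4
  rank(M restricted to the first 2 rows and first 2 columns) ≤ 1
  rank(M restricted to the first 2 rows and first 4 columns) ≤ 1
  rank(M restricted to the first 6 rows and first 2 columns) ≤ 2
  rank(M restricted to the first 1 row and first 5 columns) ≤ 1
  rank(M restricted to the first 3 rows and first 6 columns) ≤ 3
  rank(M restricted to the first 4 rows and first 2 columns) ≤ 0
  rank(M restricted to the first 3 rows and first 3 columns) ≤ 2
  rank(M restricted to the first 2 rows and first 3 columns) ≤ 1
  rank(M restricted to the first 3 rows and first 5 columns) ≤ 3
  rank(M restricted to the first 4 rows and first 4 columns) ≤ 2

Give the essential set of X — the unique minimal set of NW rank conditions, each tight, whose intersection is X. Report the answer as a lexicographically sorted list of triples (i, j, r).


Computing R[i][j] = min implied NW-rank bound (n=6, 17 conditions):

  row 1: 0 0 1 1 1 1
  row 2: 0 0 1 1 2 2
  row 3: 0 0 1 2 3 3
  row 4: 0 0 1 2 3 4
  row 5: 0 1 2 3 4 5
  row 6: 1 2 3 4 5 6

hence w(1..6) = (3, 5, 4, 6, 2, 1).

ℓ(w)=10; the 3 essential cells (i,j,r):

[(2, 4, 1), (4, 2, 0), (5, 1, 0)]


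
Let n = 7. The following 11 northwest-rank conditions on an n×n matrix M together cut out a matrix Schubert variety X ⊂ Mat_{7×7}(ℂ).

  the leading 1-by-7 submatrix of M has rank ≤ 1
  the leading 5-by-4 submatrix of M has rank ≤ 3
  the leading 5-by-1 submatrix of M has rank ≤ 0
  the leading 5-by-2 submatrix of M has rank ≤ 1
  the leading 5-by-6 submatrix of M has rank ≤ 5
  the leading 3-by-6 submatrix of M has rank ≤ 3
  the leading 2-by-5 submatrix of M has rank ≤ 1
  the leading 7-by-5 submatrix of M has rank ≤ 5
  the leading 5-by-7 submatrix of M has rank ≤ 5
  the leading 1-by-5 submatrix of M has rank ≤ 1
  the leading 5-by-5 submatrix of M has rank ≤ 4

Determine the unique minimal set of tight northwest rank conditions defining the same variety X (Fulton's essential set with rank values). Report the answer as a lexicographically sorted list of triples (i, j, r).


Computing R[i][j] = min implied NW-rank bound (n=7, 11 conditions):

  i=1: 0, 1, 1, 1, 1, 1, 1
  i=2: 0, 1, 1, 1, 1, 2, 2
  i=3: 0, 1, 2, 2, 2, 3, 3
  i=4: 0, 1, 2, 3, 3, 4, 4
  i=5: 0, 1, 2, 3, 4, 5, 5
  i=6: 1, 2, 3, 4, 5, 6, 6
  i=7: 1, 2, 3, 4, 5, 6, 7

so w = (2, 6, 3, 4, 5, 1, 7).

ℓ(w)=8; the 2 essential cells (i,j,r):

[(2, 5, 1), (5, 1, 0)]


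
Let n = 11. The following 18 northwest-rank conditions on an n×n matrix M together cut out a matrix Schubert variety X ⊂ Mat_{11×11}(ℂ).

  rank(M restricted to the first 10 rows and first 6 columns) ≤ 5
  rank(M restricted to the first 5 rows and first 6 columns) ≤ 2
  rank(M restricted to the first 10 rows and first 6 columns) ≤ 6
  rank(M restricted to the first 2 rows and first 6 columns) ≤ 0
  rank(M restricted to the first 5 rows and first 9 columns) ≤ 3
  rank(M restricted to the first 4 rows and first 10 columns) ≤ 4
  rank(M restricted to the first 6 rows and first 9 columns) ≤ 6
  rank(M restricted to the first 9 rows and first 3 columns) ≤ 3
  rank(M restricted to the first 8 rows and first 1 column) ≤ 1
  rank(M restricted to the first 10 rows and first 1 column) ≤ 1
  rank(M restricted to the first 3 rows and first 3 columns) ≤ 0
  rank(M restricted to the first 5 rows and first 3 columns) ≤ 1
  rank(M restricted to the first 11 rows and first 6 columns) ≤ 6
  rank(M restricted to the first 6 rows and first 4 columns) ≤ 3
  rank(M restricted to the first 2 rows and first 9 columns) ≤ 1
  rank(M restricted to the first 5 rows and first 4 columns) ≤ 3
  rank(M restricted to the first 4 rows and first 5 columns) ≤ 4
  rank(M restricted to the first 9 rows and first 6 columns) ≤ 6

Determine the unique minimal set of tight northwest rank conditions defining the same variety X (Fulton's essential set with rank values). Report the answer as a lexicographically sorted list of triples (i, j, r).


Propagating the 18 rank bounds to every northwest block:

  i=1: 0 | 0 | 0 | 0 | 0 | 0 | 1 | 1 | 1 | 1 | 1
  i=2: 0 | 0 | 0 | 0 | 0 | 0 | 1 | 1 | 1 | 2 | 2
  i=3: 0 | 0 | 0 | 1 | 1 | 1 | 2 | 2 | 2 | 3 | 3
  i=4: 1 | 1 | 1 | 2 | 2 | 2 | 3 | 3 | 3 | 4 | 4
  i=5: 1 | 1 | 1 | 2 | 2 | 2 | 3 | 3 | 3 | 4 | 5
  i=6: 1 | 2 | 2 | 3 | 3 | 3 | 4 | 4 | 4 | 5 | 6
  i=7: 1 | 2 | 3 | 4 | 4 | 4 | 5 | 5 | 5 | 6 | 7
  i=8: 1 | 2 | 3 | 4 | 5 | 5 | 6 | 6 | 6 | 7 | 8
  i=9: 1 | 2 | 3 | 4 | 5 | 5 | 6 | 7 | 7 | 8 | 9
  i=10: 1 | 2 | 3 | 4 | 5 | 5 | 6 | 7 | 8 | 9 | 10
  i=11: 1 | 2 | 3 | 4 | 5 | 6 | 7 | 8 | 9 | 10 | 11

second differences of R give the permutation w = (7, 10, 4, 1, 11, 2, 3, 5, 8, 9, 6).

D(w) has 25 cells with 7 SE-corners; essential set:

[(2, 6, 0), (2, 9, 1), (3, 3, 0), (5, 3, 1), (5, 6, 2), (5, 9, 3), (10, 6, 5)]


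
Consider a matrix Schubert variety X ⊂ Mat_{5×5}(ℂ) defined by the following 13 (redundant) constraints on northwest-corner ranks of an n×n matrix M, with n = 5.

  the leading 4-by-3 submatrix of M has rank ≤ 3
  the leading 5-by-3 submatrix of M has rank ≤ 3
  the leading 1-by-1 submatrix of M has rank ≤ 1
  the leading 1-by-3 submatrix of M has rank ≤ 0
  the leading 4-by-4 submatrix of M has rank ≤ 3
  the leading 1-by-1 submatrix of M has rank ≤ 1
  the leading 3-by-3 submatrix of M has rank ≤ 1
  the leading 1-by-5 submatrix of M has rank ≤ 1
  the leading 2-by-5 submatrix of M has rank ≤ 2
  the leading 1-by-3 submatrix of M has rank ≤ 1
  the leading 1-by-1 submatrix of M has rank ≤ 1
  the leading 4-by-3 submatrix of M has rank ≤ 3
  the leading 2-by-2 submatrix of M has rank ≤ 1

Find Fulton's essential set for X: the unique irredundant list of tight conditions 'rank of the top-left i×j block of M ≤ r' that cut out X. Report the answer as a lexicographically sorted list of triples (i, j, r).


Computing R[i][j] = min implied NW-rank bound (n=5, 13 conditions):

  0, 0, 0, 1, 1
  1, 1, 1, 2, 2
  1, 1, 1, 2, 3
  1, 2, 2, 3, 4
  1, 2, 3, 4, 5

hence w(1..5) = (4, 1, 5, 2, 3).

|D(w)|=5, |Ess(w)|=2:

[(1, 3, 0), (3, 3, 1)]


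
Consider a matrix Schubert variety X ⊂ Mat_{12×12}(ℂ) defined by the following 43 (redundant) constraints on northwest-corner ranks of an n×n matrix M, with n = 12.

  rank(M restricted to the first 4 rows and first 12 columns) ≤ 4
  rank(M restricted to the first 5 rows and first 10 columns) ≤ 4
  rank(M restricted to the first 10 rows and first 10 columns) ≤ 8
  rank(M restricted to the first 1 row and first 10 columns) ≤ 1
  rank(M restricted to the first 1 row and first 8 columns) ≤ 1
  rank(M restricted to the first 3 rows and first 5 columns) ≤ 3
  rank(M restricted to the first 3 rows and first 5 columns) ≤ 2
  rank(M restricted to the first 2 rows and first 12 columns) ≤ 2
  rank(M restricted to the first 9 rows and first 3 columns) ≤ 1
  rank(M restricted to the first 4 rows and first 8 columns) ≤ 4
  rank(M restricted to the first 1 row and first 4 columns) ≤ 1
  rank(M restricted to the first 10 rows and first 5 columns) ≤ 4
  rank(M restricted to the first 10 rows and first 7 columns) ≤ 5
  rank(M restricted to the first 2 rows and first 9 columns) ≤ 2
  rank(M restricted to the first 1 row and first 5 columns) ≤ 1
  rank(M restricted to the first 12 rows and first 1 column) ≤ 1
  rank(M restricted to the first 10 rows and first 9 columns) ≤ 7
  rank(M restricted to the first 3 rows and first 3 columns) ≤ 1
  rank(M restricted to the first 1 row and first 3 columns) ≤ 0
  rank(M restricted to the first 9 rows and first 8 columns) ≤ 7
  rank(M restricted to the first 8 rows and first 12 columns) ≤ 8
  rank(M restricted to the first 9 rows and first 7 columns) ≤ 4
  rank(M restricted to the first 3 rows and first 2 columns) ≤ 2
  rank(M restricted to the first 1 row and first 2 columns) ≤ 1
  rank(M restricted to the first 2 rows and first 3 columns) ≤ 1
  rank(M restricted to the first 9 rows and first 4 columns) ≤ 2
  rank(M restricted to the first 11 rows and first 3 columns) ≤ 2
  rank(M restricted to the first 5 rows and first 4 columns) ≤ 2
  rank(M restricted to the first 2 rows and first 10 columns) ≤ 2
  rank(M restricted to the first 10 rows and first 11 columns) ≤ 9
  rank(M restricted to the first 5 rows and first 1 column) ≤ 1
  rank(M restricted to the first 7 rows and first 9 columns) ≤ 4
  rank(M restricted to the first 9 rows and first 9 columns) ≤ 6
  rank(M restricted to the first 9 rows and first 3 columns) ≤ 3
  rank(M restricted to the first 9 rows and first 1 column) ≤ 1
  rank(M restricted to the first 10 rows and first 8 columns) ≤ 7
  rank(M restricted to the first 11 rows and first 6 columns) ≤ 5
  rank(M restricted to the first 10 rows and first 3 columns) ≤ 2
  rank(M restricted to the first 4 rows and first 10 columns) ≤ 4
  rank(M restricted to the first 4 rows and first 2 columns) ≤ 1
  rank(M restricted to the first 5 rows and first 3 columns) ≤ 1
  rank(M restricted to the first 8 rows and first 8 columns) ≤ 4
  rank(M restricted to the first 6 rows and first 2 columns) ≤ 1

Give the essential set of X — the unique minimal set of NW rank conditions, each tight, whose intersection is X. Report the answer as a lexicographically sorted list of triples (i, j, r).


Propagating the 43 rank bounds to every northwest block:

  0 | 0 | 0 | 1 | 1 | 1 | 1 | 1 | 1 | 1 | 1 | 1
  1 | 1 | 1 | 2 | 2 | 2 | 2 | 2 | 2 | 2 | 2 | 2
  1 | 1 | 1 | 2 | 2 | 3 | 3 | 3 | 3 | 3 | 3 | 3
  1 | 1 | 1 | 2 | 3 | 4 | 4 | 4 | 4 | 4 | 4 | 4
  1 | 1 | 1 | 2 | 3 | 4 | 4 | 4 | 4 | 4 | 5 | 5
  1 | 1 | 1 | 2 | 3 | 4 | 4 | 4 | 4 | 5 | 6 | 6
  1 | 1 | 1 | 2 | 3 | 4 | 4 | 4 | 4 | 5 | 6 | 7
  1 | 1 | 1 | 2 | 3 | 4 | 4 | 4 | 5 | 6 | 7 | 8
  1 | 1 | 1 | 2 | 3 | 4 | 4 | 5 | 6 | 7 | 8 | 9
  1 | 2 | 2 | 3 | 4 | 5 | 5 | 6 | 7 | 8 | 9 | 10
  1 | 2 | 2 | 3 | 4 | 5 | 6 | 7 | 8 | 9 | 10 | 11
  1 | 2 | 3 | 4 | 5 | 6 | 7 | 8 | 9 | 10 | 11 | 12

the unique w with this rank table is (4, 1, 6, 5, 11, 10, 12, 9, 8, 2, 7, 3).

Rothe diagram D(w) (32 cells), 8 SE-corners (essential conditions):

[(1, 3, 0), (3, 5, 2), (5, 10, 4), (7, 9, 4), (8, 8, 4), (9, 3, 1), (9, 7, 4), (11, 3, 2)]


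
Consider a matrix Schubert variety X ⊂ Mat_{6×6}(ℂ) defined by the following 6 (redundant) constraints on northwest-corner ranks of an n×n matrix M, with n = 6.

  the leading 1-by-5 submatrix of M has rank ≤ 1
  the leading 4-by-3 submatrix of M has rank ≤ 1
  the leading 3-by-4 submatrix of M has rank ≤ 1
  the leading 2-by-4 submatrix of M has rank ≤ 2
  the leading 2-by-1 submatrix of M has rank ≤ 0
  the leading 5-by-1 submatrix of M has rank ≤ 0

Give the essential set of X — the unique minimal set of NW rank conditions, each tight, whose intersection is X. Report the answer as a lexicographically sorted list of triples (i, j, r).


The tightest implied rank at each (i,j), from the 6 conditions:

  i=1: 0, 1, 1, 1, 1, 1
  i=2: 0, 1, 1, 1, 2, 2
  i=3: 0, 1, 1, 1, 2, 3
  i=4: 0, 1, 1, 2, 3, 4
  i=5: 0, 1, 2, 3, 4, 5
  i=6: 1, 2, 3, 4, 5, 6

the unique w with this rank table is (2, 5, 6, 4, 3, 1).

Fulton essential set (3 of the 10 Rothe cells):

[(3, 4, 1), (4, 3, 1), (5, 1, 0)]
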